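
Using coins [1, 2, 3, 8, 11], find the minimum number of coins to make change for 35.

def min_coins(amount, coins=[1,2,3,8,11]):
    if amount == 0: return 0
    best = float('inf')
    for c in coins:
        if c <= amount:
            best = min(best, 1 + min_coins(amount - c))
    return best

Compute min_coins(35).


Building up with DP:
min_coins(0) = 0
min_coins(1) = min(1+min_coins(0)=1+0=1) = 1
min_coins(2) = min(1+min_coins(1)=1+1=2, 1+min_coins(0)=1+0=1) = 1
min_coins(3) = min(1+min_coins(2)=1+1=2, 1+min_coins(1)=1+1=2, 1+min_coins(0)=1+0=1) = 1
min_coins(4) = min(1+min_coins(3)=1+1=2, 1+min_coins(2)=1+1=2, 1+min_coins(1)=1+1=2) = 2
min_coins(5) = min(1+min_coins(4)=1+2=3, 1+min_coins(3)=1+1=2, 1+min_coins(2)=1+1=2) = 2
min_coins(6) = min(1+min_coins(5)=1+2=3, 1+min_coins(4)=1+2=3, 1+min_coins(3)=1+1=2) = 2
min_coins(7) = min(1+min_coins(6)=1+2=3, 1+min_coins(5)=1+2=3, 1+min_coins(4)=1+2=3) = 3
min_coins(8) = min(1+min_coins(7)=1+3=4, 1+min_coins(6)=1+2=3, 1+min_coins(5)=1+2=3, 1+min_coins(0)=1+0=1) = 1
min_coins(9) = min(1+min_coins(8)=1+1=2, 1+min_coins(7)=1+3=4, 1+min_coins(6)=1+2=3, 1+min_coins(1)=1+1=2) = 2
min_coins(10) = min(1+min_coins(9)=1+2=3, 1+min_coins(8)=1+1=2, 1+min_coins(7)=1+3=4, 1+min_coins(2)=1+1=2) = 2
min_coins(11) = min(1+min_coins(10)=1+2=3, 1+min_coins(9)=1+2=3, 1+min_coins(8)=1+1=2, 1+min_coins(3)=1+1=2, 1+min_coins(0)=1+0=1) = 1
min_coins(12) = min(1+min_coins(11)=1+1=2, 1+min_coins(10)=1+2=3, 1+min_coins(9)=1+2=3, 1+min_coins(4)=1+2=3, 1+min_coins(1)=1+1=2) = 2
min_coins(13) = min(1+min_coins(12)=1+2=3, 1+min_coins(11)=1+1=2, 1+min_coins(10)=1+2=3, 1+min_coins(5)=1+2=3, 1+min_coins(2)=1+1=2) = 2
min_coins(14) = min(1+min_coins(13)=1+2=3, 1+min_coins(12)=1+2=3, 1+min_coins(11)=1+1=2, 1+min_coins(6)=1+2=3, 1+min_coins(3)=1+1=2) = 2
min_coins(15) = min(1+min_coins(14)=1+2=3, 1+min_coins(13)=1+2=3, 1+min_coins(12)=1+2=3, 1+min_coins(7)=1+3=4, 1+min_coins(4)=1+2=3) = 3
min_coins(16) = min(1+min_coins(15)=1+3=4, 1+min_coins(14)=1+2=3, 1+min_coins(13)=1+2=3, 1+min_coins(8)=1+1=2, 1+min_coins(5)=1+2=3) = 2
min_coins(17) = min(1+min_coins(16)=1+2=3, 1+min_coins(15)=1+3=4, 1+min_coins(14)=1+2=3, 1+min_coins(9)=1+2=3, 1+min_coins(6)=1+2=3) = 3
min_coins(18) = min(1+min_coins(17)=1+3=4, 1+min_coins(16)=1+2=3, 1+min_coins(15)=1+3=4, 1+min_coins(10)=1+2=3, 1+min_coins(7)=1+3=4) = 3
min_coins(19) = min(1+min_coins(18)=1+3=4, 1+min_coins(17)=1+3=4, 1+min_coins(16)=1+2=3, 1+min_coins(11)=1+1=2, 1+min_coins(8)=1+1=2) = 2
min_coins(20) = min(1+min_coins(19)=1+2=3, 1+min_coins(18)=1+3=4, 1+min_coins(17)=1+3=4, 1+min_coins(12)=1+2=3, 1+min_coins(9)=1+2=3) = 3
min_coins(21) = min(1+min_coins(20)=1+3=4, 1+min_coins(19)=1+2=3, 1+min_coins(18)=1+3=4, 1+min_coins(13)=1+2=3, 1+min_coins(10)=1+2=3) = 3
min_coins(22) = min(1+min_coins(21)=1+3=4, 1+min_coins(20)=1+3=4, 1+min_coins(19)=1+2=3, 1+min_coins(14)=1+2=3, 1+min_coins(11)=1+1=2) = 2
min_coins(23) = min(1+min_coins(22)=1+2=3, 1+min_coins(21)=1+3=4, 1+min_coins(20)=1+3=4, 1+min_coins(15)=1+3=4, 1+min_coins(12)=1+2=3) = 3
min_coins(24) = min(1+min_coins(23)=1+3=4, 1+min_coins(22)=1+2=3, 1+min_coins(21)=1+3=4, 1+min_coins(16)=1+2=3, 1+min_coins(13)=1+2=3) = 3
min_coins(25) = min(1+min_coins(24)=1+3=4, 1+min_coins(23)=1+3=4, 1+min_coins(22)=1+2=3, 1+min_coins(17)=1+3=4, 1+min_coins(14)=1+2=3) = 3
min_coins(26) = min(1+min_coins(25)=1+3=4, 1+min_coins(24)=1+3=4, 1+min_coins(23)=1+3=4, 1+min_coins(18)=1+3=4, 1+min_coins(15)=1+3=4) = 4
min_coins(27) = min(1+min_coins(26)=1+4=5, 1+min_coins(25)=1+3=4, 1+min_coins(24)=1+3=4, 1+min_coins(19)=1+2=3, 1+min_coins(16)=1+2=3) = 3
min_coins(28) = min(1+min_coins(27)=1+3=4, 1+min_coins(26)=1+4=5, 1+min_coins(25)=1+3=4, 1+min_coins(20)=1+3=4, 1+min_coins(17)=1+3=4) = 4
min_coins(29) = min(1+min_coins(28)=1+4=5, 1+min_coins(27)=1+3=4, 1+min_coins(26)=1+4=5, 1+min_coins(21)=1+3=4, 1+min_coins(18)=1+3=4) = 4
min_coins(30) = min(1+min_coins(29)=1+4=5, 1+min_coins(28)=1+4=5, 1+min_coins(27)=1+3=4, 1+min_coins(22)=1+2=3, 1+min_coins(19)=1+2=3) = 3
min_coins(31) = min(1+min_coins(30)=1+3=4, 1+min_coins(29)=1+4=5, 1+min_coins(28)=1+4=5, 1+min_coins(23)=1+3=4, 1+min_coins(20)=1+3=4) = 4
min_coins(32) = min(1+min_coins(31)=1+4=5, 1+min_coins(30)=1+3=4, 1+min_coins(29)=1+4=5, 1+min_coins(24)=1+3=4, 1+min_coins(21)=1+3=4) = 4
min_coins(33) = min(1+min_coins(32)=1+4=5, 1+min_coins(31)=1+4=5, 1+min_coins(30)=1+3=4, 1+min_coins(25)=1+3=4, 1+min_coins(22)=1+2=3) = 3
min_coins(34) = min(1+min_coins(33)=1+3=4, 1+min_coins(32)=1+4=5, 1+min_coins(31)=1+4=5, 1+min_coins(26)=1+4=5, 1+min_coins(23)=1+3=4) = 4
min_coins(35) = min(1+min_coins(34)=1+4=5, 1+min_coins(33)=1+3=4, 1+min_coins(32)=1+4=5, 1+min_coins(27)=1+3=4, 1+min_coins(24)=1+3=4) = 4

4


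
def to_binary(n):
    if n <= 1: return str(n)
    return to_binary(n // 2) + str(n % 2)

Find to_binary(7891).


to_binary(7891) = to_binary(3945) + '1'
to_binary(3945) = to_binary(1972) + '1'
to_binary(1972) = to_binary(986) + '0'
to_binary(986) = to_binary(493) + '0'
to_binary(493) = to_binary(246) + '1'
to_binary(246) = to_binary(123) + '0'
to_binary(123) = to_binary(61) + '1'
to_binary(61) = to_binary(30) + '1'
to_binary(30) = to_binary(15) + '0'
to_binary(15) = to_binary(7) + '1'
to_binary(7) = to_binary(3) + '1'
to_binary(3) = to_binary(1) + '1'
to_binary(1) = '1'  (base case)
Concatenating: '1' + '1' + '1' + '1' + '0' + '1' + '1' + '0' + '1' + '0' + '0' + '1' + '1' = '1111011010011'

1111011010011


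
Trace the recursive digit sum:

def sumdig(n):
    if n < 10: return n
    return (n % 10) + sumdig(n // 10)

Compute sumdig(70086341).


sumdig(70086341) = 1 + sumdig(7008634)
sumdig(7008634) = 4 + sumdig(700863)
sumdig(700863) = 3 + sumdig(70086)
sumdig(70086) = 6 + sumdig(7008)
sumdig(7008) = 8 + sumdig(700)
sumdig(700) = 0 + sumdig(70)
sumdig(70) = 0 + sumdig(7)
sumdig(7) = 7  (base case)
Total: 1 + 4 + 3 + 6 + 8 + 0 + 0 + 7 = 29

29


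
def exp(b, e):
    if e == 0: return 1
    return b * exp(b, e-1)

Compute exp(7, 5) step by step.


exp(7, 5)
= 7 * exp(7, 4)
= 7 * 7 * exp(7, 3)
= 7 * 7 * 7 * exp(7, 2)
= 7 * 7 * 7 * 7 * exp(7, 1)
= 7 * 7 * 7 * 7 * 7 * exp(7, 0)
= 7 * 7 * 7 * 7 * 7 * 1
= 16807

16807


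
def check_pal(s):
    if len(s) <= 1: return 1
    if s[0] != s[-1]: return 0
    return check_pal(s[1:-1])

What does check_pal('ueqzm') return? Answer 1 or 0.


check_pal('ueqzm'): s[0]='u' != s[-1]='m' -> return 0
Result: 0 (not a palindrome)

0


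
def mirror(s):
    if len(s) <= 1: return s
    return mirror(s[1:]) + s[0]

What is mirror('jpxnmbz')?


mirror('jpxnmbz') = mirror('pxnmbz') + 'j'
mirror('pxnmbz') = mirror('xnmbz') + 'p'
mirror('xnmbz') = mirror('nmbz') + 'x'
mirror('nmbz') = mirror('mbz') + 'n'
mirror('mbz') = mirror('bz') + 'm'
mirror('bz') = mirror('z') + 'b'
mirror('z') = 'z'  (base case)
Concatenating: 'z' + 'b' + 'm' + 'n' + 'x' + 'p' + 'j' = 'zbmnxpj'

zbmnxpj


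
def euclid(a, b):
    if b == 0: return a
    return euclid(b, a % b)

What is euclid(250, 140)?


euclid(250, 140) = euclid(140, 110)
euclid(140, 110) = euclid(110, 30)
euclid(110, 30) = euclid(30, 20)
euclid(30, 20) = euclid(20, 10)
euclid(20, 10) = euclid(10, 0)
euclid(10, 0) = 10  (base case)

10


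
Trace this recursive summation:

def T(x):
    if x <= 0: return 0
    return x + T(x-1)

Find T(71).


T(71)
= 71 + 70 + 69 + 68 + 67 + 66 + 65 + 64 + 63 + 62 + 61 + 60 + 59 + 58 + 57 + 56 + 55 + 54 + 53 + 52 + 51 + 50 + 49 + 48 + 47 + 46 + 45 + 44 + 43 + 42 + 41 + 40 + 39 + 38 + 37 + 36 + 35 + 34 + 33 + 32 + 31 + 30 + 29 + 28 + 27 + 26 + 25 + 24 + 23 + 22 + 21 + 20 + 19 + 18 + 17 + 16 + 15 + 14 + 13 + 12 + 11 + 10 + 9 + 8 + 7 + 6 + 5 + 4 + 3 + 2 + 1 + T(0)
= 71 + 70 + 69 + 68 + 67 + 66 + 65 + 64 + 63 + 62 + 61 + 60 + 59 + 58 + 57 + 56 + 55 + 54 + 53 + 52 + 51 + 50 + 49 + 48 + 47 + 46 + 45 + 44 + 43 + 42 + 41 + 40 + 39 + 38 + 37 + 36 + 35 + 34 + 33 + 32 + 31 + 30 + 29 + 28 + 27 + 26 + 25 + 24 + 23 + 22 + 21 + 20 + 19 + 18 + 17 + 16 + 15 + 14 + 13 + 12 + 11 + 10 + 9 + 8 + 7 + 6 + 5 + 4 + 3 + 2 + 1 + 0
= 2556

2556


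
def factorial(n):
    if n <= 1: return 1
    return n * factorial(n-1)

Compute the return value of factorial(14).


factorial(14)
= 14 * factorial(13)
= 14 * 13 * factorial(12)
= 14 * 13 * 12 * factorial(11)
= 14 * 13 * 12 * 11 * factorial(10)
= 14 * 13 * 12 * 11 * 10 * factorial(9)
= 14 * 13 * 12 * 11 * 10 * 9 * factorial(8)
= 14 * 13 * 12 * 11 * 10 * 9 * 8 * factorial(7)
= 14 * 13 * 12 * 11 * 10 * 9 * 8 * 7 * factorial(6)
= 14 * 13 * 12 * 11 * 10 * 9 * 8 * 7 * 6 * factorial(5)
= 14 * 13 * 12 * 11 * 10 * 9 * 8 * 7 * 6 * 5 * factorial(4)
= 14 * 13 * 12 * 11 * 10 * 9 * 8 * 7 * 6 * 5 * 4 * factorial(3)
= 14 * 13 * 12 * 11 * 10 * 9 * 8 * 7 * 6 * 5 * 4 * 3 * factorial(2)
= 14 * 13 * 12 * 11 * 10 * 9 * 8 * 7 * 6 * 5 * 4 * 3 * 2 * factorial(1)
= 14 * 13 * 12 * 11 * 10 * 9 * 8 * 7 * 6 * 5 * 4 * 3 * 2 * 1
= 87178291200

87178291200


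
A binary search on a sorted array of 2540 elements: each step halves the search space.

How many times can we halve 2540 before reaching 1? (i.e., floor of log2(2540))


2540 / 2 = 1270
1270 / 2 = 635
635 / 2 = 317
317 / 2 = 158
158 / 2 = 79
79 / 2 = 39
39 / 2 = 19
19 / 2 = 9
9 / 2 = 4
4 / 2 = 2
2 / 2 = 1
Reached 1 after 11 halvings

11


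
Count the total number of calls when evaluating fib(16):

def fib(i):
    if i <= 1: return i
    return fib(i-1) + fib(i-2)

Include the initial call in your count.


Let C(n) = total calls for fib(n)
C(0) = 1, C(1) = 1
C(2) = 1 + C(1) + C(0) = 1 + 1 + 1 = 3
C(3) = 1 + C(2) + C(1) = 1 + 3 + 1 = 5
C(4) = 1 + C(3) + C(2) = 1 + 5 + 3 = 9
C(5) = 1 + C(4) + C(3) = 1 + 9 + 5 = 15
C(6) = 1 + C(5) + C(4) = 1 + 15 + 9 = 25
C(7) = 1 + C(6) + C(5) = 1 + 25 + 15 = 41
C(8) = 1 + C(7) + C(6) = 1 + 41 + 25 = 67
C(9) = 1 + C(8) + C(7) = 1 + 67 + 41 = 109
C(10) = 1 + C(9) + C(8) = 1 + 109 + 67 = 177
C(11) = 1 + C(10) + C(9) = 1 + 177 + 109 = 287
C(12) = 1 + C(11) + C(10) = 1 + 287 + 177 = 465
C(13) = 1 + C(12) + C(11) = 1 + 465 + 287 = 753
C(14) = 1 + C(13) + C(12) = 1 + 753 + 465 = 1219
C(15) = 1 + C(14) + C(13) = 1 + 1219 + 753 = 1973
C(16) = 1 + C(15) + C(14) = 1 + 1973 + 1219 = 3193

3193


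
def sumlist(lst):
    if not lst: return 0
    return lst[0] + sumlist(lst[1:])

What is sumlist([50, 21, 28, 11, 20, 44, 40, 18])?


sumlist([50, 21, 28, 11, 20, 44, 40, 18]) = 50 + sumlist([21, 28, 11, 20, 44, 40, 18])
sumlist([21, 28, 11, 20, 44, 40, 18]) = 21 + sumlist([28, 11, 20, 44, 40, 18])
sumlist([28, 11, 20, 44, 40, 18]) = 28 + sumlist([11, 20, 44, 40, 18])
sumlist([11, 20, 44, 40, 18]) = 11 + sumlist([20, 44, 40, 18])
sumlist([20, 44, 40, 18]) = 20 + sumlist([44, 40, 18])
sumlist([44, 40, 18]) = 44 + sumlist([40, 18])
sumlist([40, 18]) = 40 + sumlist([18])
sumlist([18]) = 18 + sumlist([])
sumlist([]) = 0  (base case)
Total: 50 + 21 + 28 + 11 + 20 + 44 + 40 + 18 + 0 = 232

232


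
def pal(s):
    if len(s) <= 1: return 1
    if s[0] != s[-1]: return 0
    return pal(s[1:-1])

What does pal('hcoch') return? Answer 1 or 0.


pal('hcoch'): s[0]='h' == s[-1]='h' -> check pal('coc')
pal('coc'): s[0]='c' == s[-1]='c' -> check pal('o')
pal('o'): len <= 1 -> return 1  (base case)
Result: 1 (palindrome)

1


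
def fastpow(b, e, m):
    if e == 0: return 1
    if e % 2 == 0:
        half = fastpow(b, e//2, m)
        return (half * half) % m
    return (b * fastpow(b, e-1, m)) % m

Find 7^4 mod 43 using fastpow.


fastpow(7, 4, 43): e is even, compute fastpow(7, 2, 43)
  fastpow(7, 2, 43): e is even, compute fastpow(7, 1, 43)
    fastpow(7, 1, 43): e is odd, compute fastpow(7, 0, 43)
      fastpow(7, 0, 43) = 1
    (7 * 1) % 43 = 7
  half=7, (7*7) % 43 = 6
half=6, (6*6) % 43 = 36

36


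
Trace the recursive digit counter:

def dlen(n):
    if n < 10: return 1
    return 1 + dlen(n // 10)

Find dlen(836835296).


dlen(836835296) = 1 + dlen(83683529)
dlen(83683529) = 1 + dlen(8368352)
dlen(8368352) = 1 + dlen(836835)
dlen(836835) = 1 + dlen(83683)
dlen(83683) = 1 + dlen(8368)
dlen(8368) = 1 + dlen(836)
dlen(836) = 1 + dlen(83)
dlen(83) = 1 + dlen(8)
dlen(8) = 1  (base case: 8 < 10)
Unwinding: 1 + 1 + 1 + 1 + 1 + 1 + 1 + 1 + 1 = 9

9


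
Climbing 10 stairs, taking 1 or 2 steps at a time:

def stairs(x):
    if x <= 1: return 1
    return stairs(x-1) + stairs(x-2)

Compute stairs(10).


Building up from base cases:
stairs(0) = 1
stairs(1) = 1
stairs(2) = stairs(1) + stairs(0) = 1 + 1 = 2
stairs(3) = stairs(2) + stairs(1) = 2 + 1 = 3
stairs(4) = stairs(3) + stairs(2) = 3 + 2 = 5
stairs(5) = stairs(4) + stairs(3) = 5 + 3 = 8
stairs(6) = stairs(5) + stairs(4) = 8 + 5 = 13
stairs(7) = stairs(6) + stairs(5) = 13 + 8 = 21
stairs(8) = stairs(7) + stairs(6) = 21 + 13 = 34
stairs(9) = stairs(8) + stairs(7) = 34 + 21 = 55
stairs(10) = stairs(9) + stairs(8) = 55 + 34 = 89

89


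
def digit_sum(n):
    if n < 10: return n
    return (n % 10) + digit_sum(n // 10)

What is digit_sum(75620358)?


digit_sum(75620358) = 8 + digit_sum(7562035)
digit_sum(7562035) = 5 + digit_sum(756203)
digit_sum(756203) = 3 + digit_sum(75620)
digit_sum(75620) = 0 + digit_sum(7562)
digit_sum(7562) = 2 + digit_sum(756)
digit_sum(756) = 6 + digit_sum(75)
digit_sum(75) = 5 + digit_sum(7)
digit_sum(7) = 7  (base case)
Total: 8 + 5 + 3 + 0 + 2 + 6 + 5 + 7 = 36

36


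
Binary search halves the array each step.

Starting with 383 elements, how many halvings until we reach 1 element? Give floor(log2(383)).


383 / 2 = 191
191 / 2 = 95
95 / 2 = 47
47 / 2 = 23
23 / 2 = 11
11 / 2 = 5
5 / 2 = 2
2 / 2 = 1
Reached 1 after 8 halvings

8


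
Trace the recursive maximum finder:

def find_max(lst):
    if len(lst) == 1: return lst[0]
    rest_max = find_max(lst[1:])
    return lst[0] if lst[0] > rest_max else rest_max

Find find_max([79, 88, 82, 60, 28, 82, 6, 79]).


find_max([79, 88, 82, 60, 28, 82, 6, 79]): compare 79 with find_max([88, 82, 60, 28, 82, 6, 79])
find_max([88, 82, 60, 28, 82, 6, 79]): compare 88 with find_max([82, 60, 28, 82, 6, 79])
find_max([82, 60, 28, 82, 6, 79]): compare 82 with find_max([60, 28, 82, 6, 79])
find_max([60, 28, 82, 6, 79]): compare 60 with find_max([28, 82, 6, 79])
find_max([28, 82, 6, 79]): compare 28 with find_max([82, 6, 79])
find_max([82, 6, 79]): compare 82 with find_max([6, 79])
find_max([6, 79]): compare 6 with find_max([79])
find_max([79]) = 79  (base case)
Compare 6 with 79 -> 79
Compare 82 with 79 -> 82
Compare 28 with 82 -> 82
Compare 60 with 82 -> 82
Compare 82 with 82 -> 82
Compare 88 with 82 -> 88
Compare 79 with 88 -> 88

88


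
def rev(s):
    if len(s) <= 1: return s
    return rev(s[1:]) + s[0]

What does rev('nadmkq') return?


rev('nadmkq') = rev('admkq') + 'n'
rev('admkq') = rev('dmkq') + 'a'
rev('dmkq') = rev('mkq') + 'd'
rev('mkq') = rev('kq') + 'm'
rev('kq') = rev('q') + 'k'
rev('q') = 'q'  (base case)
Concatenating: 'q' + 'k' + 'm' + 'd' + 'a' + 'n' = 'qkmdan'

qkmdan


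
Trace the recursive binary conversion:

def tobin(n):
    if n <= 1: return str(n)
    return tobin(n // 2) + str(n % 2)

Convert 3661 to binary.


tobin(3661) = tobin(1830) + '1'
tobin(1830) = tobin(915) + '0'
tobin(915) = tobin(457) + '1'
tobin(457) = tobin(228) + '1'
tobin(228) = tobin(114) + '0'
tobin(114) = tobin(57) + '0'
tobin(57) = tobin(28) + '1'
tobin(28) = tobin(14) + '0'
tobin(14) = tobin(7) + '0'
tobin(7) = tobin(3) + '1'
tobin(3) = tobin(1) + '1'
tobin(1) = '1'  (base case)
Concatenating: '1' + '1' + '1' + '0' + '0' + '1' + '0' + '0' + '1' + '1' + '0' + '1' = '111001001101'

111001001101


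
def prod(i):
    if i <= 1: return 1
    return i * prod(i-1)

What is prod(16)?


prod(16)
= 16 * prod(15)
= 16 * 15 * prod(14)
= 16 * 15 * 14 * prod(13)
= 16 * 15 * 14 * 13 * prod(12)
= 16 * 15 * 14 * 13 * 12 * prod(11)
= 16 * 15 * 14 * 13 * 12 * 11 * prod(10)
= 16 * 15 * 14 * 13 * 12 * 11 * 10 * prod(9)
= 16 * 15 * 14 * 13 * 12 * 11 * 10 * 9 * prod(8)
= 16 * 15 * 14 * 13 * 12 * 11 * 10 * 9 * 8 * prod(7)
= 16 * 15 * 14 * 13 * 12 * 11 * 10 * 9 * 8 * 7 * prod(6)
= 16 * 15 * 14 * 13 * 12 * 11 * 10 * 9 * 8 * 7 * 6 * prod(5)
= 16 * 15 * 14 * 13 * 12 * 11 * 10 * 9 * 8 * 7 * 6 * 5 * prod(4)
= 16 * 15 * 14 * 13 * 12 * 11 * 10 * 9 * 8 * 7 * 6 * 5 * 4 * prod(3)
= 16 * 15 * 14 * 13 * 12 * 11 * 10 * 9 * 8 * 7 * 6 * 5 * 4 * 3 * prod(2)
= 16 * 15 * 14 * 13 * 12 * 11 * 10 * 9 * 8 * 7 * 6 * 5 * 4 * 3 * 2 * prod(1)
= 16 * 15 * 14 * 13 * 12 * 11 * 10 * 9 * 8 * 7 * 6 * 5 * 4 * 3 * 2 * 1
= 20922789888000

20922789888000


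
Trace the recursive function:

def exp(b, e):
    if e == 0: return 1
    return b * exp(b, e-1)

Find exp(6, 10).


exp(6, 10)
= 6 * exp(6, 9)
= 6 * 6 * exp(6, 8)
= 6 * 6 * 6 * exp(6, 7)
= 6 * 6 * 6 * 6 * exp(6, 6)
= 6 * 6 * 6 * 6 * 6 * exp(6, 5)
= 6 * 6 * 6 * 6 * 6 * 6 * exp(6, 4)
= 6 * 6 * 6 * 6 * 6 * 6 * 6 * exp(6, 3)
= 6 * 6 * 6 * 6 * 6 * 6 * 6 * 6 * exp(6, 2)
= 6 * 6 * 6 * 6 * 6 * 6 * 6 * 6 * 6 * exp(6, 1)
= 6 * 6 * 6 * 6 * 6 * 6 * 6 * 6 * 6 * 6 * exp(6, 0)
= 6 * 6 * 6 * 6 * 6 * 6 * 6 * 6 * 6 * 6 * 1
= 60466176

60466176


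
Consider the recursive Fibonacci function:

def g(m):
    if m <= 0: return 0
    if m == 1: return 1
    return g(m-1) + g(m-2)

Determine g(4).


Computing g(4) bottom-up:
g(0) = 0
g(1) = 1
g(2) = g(1) + g(0) = 1 + 0 = 1
g(3) = g(2) + g(1) = 1 + 1 = 2
g(4) = g(3) + g(2) = 2 + 1 = 3

3


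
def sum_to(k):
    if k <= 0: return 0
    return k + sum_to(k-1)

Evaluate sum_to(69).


sum_to(69)
= 69 + 68 + 67 + 66 + 65 + 64 + 63 + 62 + 61 + 60 + 59 + 58 + 57 + 56 + 55 + 54 + 53 + 52 + 51 + 50 + 49 + 48 + 47 + 46 + 45 + 44 + 43 + 42 + 41 + 40 + 39 + 38 + 37 + 36 + 35 + 34 + 33 + 32 + 31 + 30 + 29 + 28 + 27 + 26 + 25 + 24 + 23 + 22 + 21 + 20 + 19 + 18 + 17 + 16 + 15 + 14 + 13 + 12 + 11 + 10 + 9 + 8 + 7 + 6 + 5 + 4 + 3 + 2 + 1 + sum_to(0)
= 69 + 68 + 67 + 66 + 65 + 64 + 63 + 62 + 61 + 60 + 59 + 58 + 57 + 56 + 55 + 54 + 53 + 52 + 51 + 50 + 49 + 48 + 47 + 46 + 45 + 44 + 43 + 42 + 41 + 40 + 39 + 38 + 37 + 36 + 35 + 34 + 33 + 32 + 31 + 30 + 29 + 28 + 27 + 26 + 25 + 24 + 23 + 22 + 21 + 20 + 19 + 18 + 17 + 16 + 15 + 14 + 13 + 12 + 11 + 10 + 9 + 8 + 7 + 6 + 5 + 4 + 3 + 2 + 1 + 0
= 2415

2415


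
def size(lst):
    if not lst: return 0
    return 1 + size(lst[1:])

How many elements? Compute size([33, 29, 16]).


size([33, 29, 16]) = 1 + size([29, 16])
size([29, 16]) = 1 + size([16])
size([16]) = 1 + size([])
size([]) = 0  (base case)
Unwinding: 1 + 1 + 1 + 0 = 3

3


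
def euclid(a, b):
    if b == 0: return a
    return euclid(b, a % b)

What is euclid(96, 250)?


euclid(96, 250) = euclid(250, 96)
euclid(250, 96) = euclid(96, 58)
euclid(96, 58) = euclid(58, 38)
euclid(58, 38) = euclid(38, 20)
euclid(38, 20) = euclid(20, 18)
euclid(20, 18) = euclid(18, 2)
euclid(18, 2) = euclid(2, 0)
euclid(2, 0) = 2  (base case)

2


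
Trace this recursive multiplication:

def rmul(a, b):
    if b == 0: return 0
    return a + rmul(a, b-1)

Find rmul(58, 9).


rmul(58, 9) = 58 + rmul(58, 8)
rmul(58, 8) = 58 + rmul(58, 7)
rmul(58, 7) = 58 + rmul(58, 6)
rmul(58, 6) = 58 + rmul(58, 5)
rmul(58, 5) = 58 + rmul(58, 4)
rmul(58, 4) = 58 + rmul(58, 3)
rmul(58, 3) = 58 + rmul(58, 2)
rmul(58, 2) = 58 + rmul(58, 1)
rmul(58, 1) = 58 + rmul(58, 0)
rmul(58, 0) = 0  (base case)
Total: 58 + 58 + 58 + 58 + 58 + 58 + 58 + 58 + 58 + 0 = 522

522


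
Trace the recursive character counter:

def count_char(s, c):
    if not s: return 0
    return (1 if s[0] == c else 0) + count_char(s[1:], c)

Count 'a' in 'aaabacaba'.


s[0]='a' == 'a' -> 1
s[0]='a' == 'a' -> 1
s[0]='a' == 'a' -> 1
s[0]='b' != 'a' -> 0
s[0]='a' == 'a' -> 1
s[0]='c' != 'a' -> 0
s[0]='a' == 'a' -> 1
s[0]='b' != 'a' -> 0
s[0]='a' == 'a' -> 1
Sum: 1 + 1 + 1 + 0 + 1 + 0 + 1 + 0 + 1 = 6

6


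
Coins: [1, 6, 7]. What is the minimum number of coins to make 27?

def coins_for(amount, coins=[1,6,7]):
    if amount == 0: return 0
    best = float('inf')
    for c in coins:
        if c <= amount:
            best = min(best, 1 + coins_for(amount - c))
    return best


Building up with DP:
coins_for(0) = 0
coins_for(1) = min(1+coins_for(0)=1+0=1) = 1
coins_for(2) = min(1+coins_for(1)=1+1=2) = 2
coins_for(3) = min(1+coins_for(2)=1+2=3) = 3
coins_for(4) = min(1+coins_for(3)=1+3=4) = 4
coins_for(5) = min(1+coins_for(4)=1+4=5) = 5
coins_for(6) = min(1+coins_for(5)=1+5=6, 1+coins_for(0)=1+0=1) = 1
coins_for(7) = min(1+coins_for(6)=1+1=2, 1+coins_for(1)=1+1=2, 1+coins_for(0)=1+0=1) = 1
coins_for(8) = min(1+coins_for(7)=1+1=2, 1+coins_for(2)=1+2=3, 1+coins_for(1)=1+1=2) = 2
coins_for(9) = min(1+coins_for(8)=1+2=3, 1+coins_for(3)=1+3=4, 1+coins_for(2)=1+2=3) = 3
coins_for(10) = min(1+coins_for(9)=1+3=4, 1+coins_for(4)=1+4=5, 1+coins_for(3)=1+3=4) = 4
coins_for(11) = min(1+coins_for(10)=1+4=5, 1+coins_for(5)=1+5=6, 1+coins_for(4)=1+4=5) = 5
coins_for(12) = min(1+coins_for(11)=1+5=6, 1+coins_for(6)=1+1=2, 1+coins_for(5)=1+5=6) = 2
coins_for(13) = min(1+coins_for(12)=1+2=3, 1+coins_for(7)=1+1=2, 1+coins_for(6)=1+1=2) = 2
coins_for(14) = min(1+coins_for(13)=1+2=3, 1+coins_for(8)=1+2=3, 1+coins_for(7)=1+1=2) = 2
coins_for(15) = min(1+coins_for(14)=1+2=3, 1+coins_for(9)=1+3=4, 1+coins_for(8)=1+2=3) = 3
coins_for(16) = min(1+coins_for(15)=1+3=4, 1+coins_for(10)=1+4=5, 1+coins_for(9)=1+3=4) = 4
coins_for(17) = min(1+coins_for(16)=1+4=5, 1+coins_for(11)=1+5=6, 1+coins_for(10)=1+4=5) = 5
coins_for(18) = min(1+coins_for(17)=1+5=6, 1+coins_for(12)=1+2=3, 1+coins_for(11)=1+5=6) = 3
coins_for(19) = min(1+coins_for(18)=1+3=4, 1+coins_for(13)=1+2=3, 1+coins_for(12)=1+2=3) = 3
coins_for(20) = min(1+coins_for(19)=1+3=4, 1+coins_for(14)=1+2=3, 1+coins_for(13)=1+2=3) = 3
coins_for(21) = min(1+coins_for(20)=1+3=4, 1+coins_for(15)=1+3=4, 1+coins_for(14)=1+2=3) = 3
coins_for(22) = min(1+coins_for(21)=1+3=4, 1+coins_for(16)=1+4=5, 1+coins_for(15)=1+3=4) = 4
coins_for(23) = min(1+coins_for(22)=1+4=5, 1+coins_for(17)=1+5=6, 1+coins_for(16)=1+4=5) = 5
coins_for(24) = min(1+coins_for(23)=1+5=6, 1+coins_for(18)=1+3=4, 1+coins_for(17)=1+5=6) = 4
coins_for(25) = min(1+coins_for(24)=1+4=5, 1+coins_for(19)=1+3=4, 1+coins_for(18)=1+3=4) = 4
coins_for(26) = min(1+coins_for(25)=1+4=5, 1+coins_for(20)=1+3=4, 1+coins_for(19)=1+3=4) = 4
coins_for(27) = min(1+coins_for(26)=1+4=5, 1+coins_for(21)=1+3=4, 1+coins_for(20)=1+3=4) = 4

4


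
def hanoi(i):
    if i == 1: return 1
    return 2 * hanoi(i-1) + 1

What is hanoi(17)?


hanoi(17) = 2 * hanoi(16) + 1
hanoi(16) = 2 * hanoi(15) + 1
hanoi(15) = 2 * hanoi(14) + 1
hanoi(14) = 2 * hanoi(13) + 1
hanoi(13) = 2 * hanoi(12) + 1
hanoi(12) = 2 * hanoi(11) + 1
hanoi(11) = 2 * hanoi(10) + 1
hanoi(10) = 2 * hanoi(9) + 1
hanoi(9) = 2 * hanoi(8) + 1
hanoi(8) = 2 * hanoi(7) + 1
hanoi(7) = 2 * hanoi(6) + 1
hanoi(6) = 2 * hanoi(5) + 1
hanoi(5) = 2 * hanoi(4) + 1
hanoi(4) = 2 * hanoi(3) + 1
hanoi(3) = 2 * hanoi(2) + 1
hanoi(2) = 2 * hanoi(1) + 1
hanoi(1) = 1  (base case)
hanoi(2) = 2 * 1 + 1 = 3
hanoi(3) = 2 * 3 + 1 = 7
hanoi(4) = 2 * 7 + 1 = 15
hanoi(5) = 2 * 15 + 1 = 31
hanoi(6) = 2 * 31 + 1 = 63
hanoi(7) = 2 * 63 + 1 = 127
hanoi(8) = 2 * 127 + 1 = 255
hanoi(9) = 2 * 255 + 1 = 511
hanoi(10) = 2 * 511 + 1 = 1023
hanoi(11) = 2 * 1023 + 1 = 2047
hanoi(12) = 2 * 2047 + 1 = 4095
hanoi(13) = 2 * 4095 + 1 = 8191
hanoi(14) = 2 * 8191 + 1 = 16383
hanoi(15) = 2 * 16383 + 1 = 32767
hanoi(16) = 2 * 32767 + 1 = 65535
hanoi(17) = 2 * 65535 + 1 = 131071

131071


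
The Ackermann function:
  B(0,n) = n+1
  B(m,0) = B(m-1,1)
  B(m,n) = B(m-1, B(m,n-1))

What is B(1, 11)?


B(1, 11) = B(0, B(1, 10))
  B(1, 10) = B(0, B(1, 9))
    B(1, 9) = B(0, B(1, 8))
      B(1, 8) = B(0, B(1, 7))
        B(1, 7) = B(0, B(1, 6))
          B(1, 6) = B(0, B(1, 5))
          B(1, 5) = B(0, B(1, 4))
          B(1, 4) = B(0, B(1, 3))
          B(1, 3) = B(0, B(1, 2))
          B(1, 2) = B(0, B(1, 1))
          B(1, 1) = B(0, B(1, 0))
          B(1, 0) = B(0, 1)
          B(0, 1) = 2
            = B(0, 2)
          B(0, 2) = 3
            = B(0, 3)
          B(0, 3) = 4
            = B(0, 4)
          B(0, 4) = 5
            = B(0, 5)
          B(0, 5) = 6
            = B(0, 6)
          B(0, 6) = 7
            = B(0, 7)
          B(0, 7) = 8
... (trace truncated)
Result: B(1, 11) = 13

13


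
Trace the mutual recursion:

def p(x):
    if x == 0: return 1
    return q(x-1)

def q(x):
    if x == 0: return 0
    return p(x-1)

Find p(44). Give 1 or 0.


p(44) = q(43)
q(43) = p(42)
p(42) = q(41)
q(41) = p(40)
p(40) = q(39)
q(39) = p(38)
p(38) = q(37)
q(37) = p(36)
p(36) = q(35)
q(35) = p(34)
p(34) = q(33)
q(33) = p(32)
p(32) = q(31)
q(31) = p(30)
p(30) = q(29)
q(29) = p(28)
p(28) = q(27)
q(27) = p(26)
p(26) = q(25)
q(25) = p(24)
p(24) = q(23)
q(23) = p(22)
p(22) = q(21)
q(21) = p(20)
p(20) = q(19)
q(19) = p(18)
p(18) = q(17)
q(17) = p(16)
p(16) = q(15)
q(15) = p(14)
p(14) = q(13)
q(13) = p(12)
p(12) = q(11)
q(11) = p(10)
p(10) = q(9)
q(9) = p(8)
p(8) = q(7)
q(7) = p(6)
p(6) = q(5)
q(5) = p(4)
p(4) = q(3)
q(3) = p(2)
p(2) = q(1)
q(1) = p(0)
p(0) = 1  (base case)
Result: 1

1


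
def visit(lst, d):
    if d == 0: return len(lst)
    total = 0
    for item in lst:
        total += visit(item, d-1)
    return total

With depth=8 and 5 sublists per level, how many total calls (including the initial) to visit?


At depth 0 (root): 1 call
At depth 1: each of 1 parents calls visit on 5 children = 5 calls
At depth 2: each of 5 parents calls visit on 5 children = 25 calls
At depth 3: each of 25 parents calls visit on 5 children = 125 calls
At depth 4: each of 125 parents calls visit on 5 children = 625 calls
At depth 5: each of 625 parents calls visit on 5 children = 3125 calls
At depth 6: each of 3125 parents calls visit on 5 children = 15625 calls
At depth 7: each of 15625 parents calls visit on 5 children = 78125 calls
At depth 8: each of 78125 parents calls visit on 5 children = 390625 calls
Total: 1 + 5 + 25 + 125 + 625 + 3125 + 15625 + 78125 + 390625 = 488281

488281


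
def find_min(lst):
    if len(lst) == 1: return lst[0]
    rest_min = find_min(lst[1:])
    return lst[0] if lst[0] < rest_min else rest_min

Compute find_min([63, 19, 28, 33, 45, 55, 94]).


find_min([63, 19, 28, 33, 45, 55, 94]): compare 63 with find_min([19, 28, 33, 45, 55, 94])
find_min([19, 28, 33, 45, 55, 94]): compare 19 with find_min([28, 33, 45, 55, 94])
find_min([28, 33, 45, 55, 94]): compare 28 with find_min([33, 45, 55, 94])
find_min([33, 45, 55, 94]): compare 33 with find_min([45, 55, 94])
find_min([45, 55, 94]): compare 45 with find_min([55, 94])
find_min([55, 94]): compare 55 with find_min([94])
find_min([94]) = 94  (base case)
Compare 55 with 94 -> 55
Compare 45 with 55 -> 45
Compare 33 with 45 -> 33
Compare 28 with 33 -> 28
Compare 19 with 28 -> 19
Compare 63 with 19 -> 19

19


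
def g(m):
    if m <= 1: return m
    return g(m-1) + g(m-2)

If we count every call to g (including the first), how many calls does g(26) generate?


Let C(n) = total calls for g(n)
C(0) = 1, C(1) = 1
C(2) = 1 + C(1) + C(0) = 1 + 1 + 1 = 3
C(3) = 1 + C(2) + C(1) = 1 + 3 + 1 = 5
C(4) = 1 + C(3) + C(2) = 1 + 5 + 3 = 9
C(5) = 1 + C(4) + C(3) = 1 + 9 + 5 = 15
C(6) = 1 + C(5) + C(4) = 1 + 15 + 9 = 25
C(7) = 1 + C(6) + C(5) = 1 + 25 + 15 = 41
C(8) = 1 + C(7) + C(6) = 1 + 41 + 25 = 67
C(9) = 1 + C(8) + C(7) = 1 + 67 + 41 = 109
C(10) = 1 + C(9) + C(8) = 1 + 109 + 67 = 177
C(11) = 1 + C(10) + C(9) = 1 + 177 + 109 = 287
C(12) = 1 + C(11) + C(10) = 1 + 287 + 177 = 465
C(13) = 1 + C(12) + C(11) = 1 + 465 + 287 = 753
C(14) = 1 + C(13) + C(12) = 1 + 753 + 465 = 1219
C(15) = 1 + C(14) + C(13) = 1 + 1219 + 753 = 1973
C(16) = 1 + C(15) + C(14) = 1 + 1973 + 1219 = 3193
C(17) = 1 + C(16) + C(15) = 1 + 3193 + 1973 = 5167
C(18) = 1 + C(17) + C(16) = 1 + 5167 + 3193 = 8361
C(19) = 1 + C(18) + C(17) = 1 + 8361 + 5167 = 13529
C(20) = 1 + C(19) + C(18) = 1 + 13529 + 8361 = 21891
C(21) = 1 + C(20) + C(19) = 1 + 21891 + 13529 = 35421
C(22) = 1 + C(21) + C(20) = 1 + 35421 + 21891 = 57313
C(23) = 1 + C(22) + C(21) = 1 + 57313 + 35421 = 92735
C(24) = 1 + C(23) + C(22) = 1 + 92735 + 57313 = 150049
C(25) = 1 + C(24) + C(23) = 1 + 150049 + 92735 = 242785
C(26) = 1 + C(25) + C(24) = 1 + 242785 + 150049 = 392835

392835


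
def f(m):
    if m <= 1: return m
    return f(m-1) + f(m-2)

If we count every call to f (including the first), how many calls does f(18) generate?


Let C(n) = total calls for f(n)
C(0) = 1, C(1) = 1
C(2) = 1 + C(1) + C(0) = 1 + 1 + 1 = 3
C(3) = 1 + C(2) + C(1) = 1 + 3 + 1 = 5
C(4) = 1 + C(3) + C(2) = 1 + 5 + 3 = 9
C(5) = 1 + C(4) + C(3) = 1 + 9 + 5 = 15
C(6) = 1 + C(5) + C(4) = 1 + 15 + 9 = 25
C(7) = 1 + C(6) + C(5) = 1 + 25 + 15 = 41
C(8) = 1 + C(7) + C(6) = 1 + 41 + 25 = 67
C(9) = 1 + C(8) + C(7) = 1 + 67 + 41 = 109
C(10) = 1 + C(9) + C(8) = 1 + 109 + 67 = 177
C(11) = 1 + C(10) + C(9) = 1 + 177 + 109 = 287
C(12) = 1 + C(11) + C(10) = 1 + 287 + 177 = 465
C(13) = 1 + C(12) + C(11) = 1 + 465 + 287 = 753
C(14) = 1 + C(13) + C(12) = 1 + 753 + 465 = 1219
C(15) = 1 + C(14) + C(13) = 1 + 1219 + 753 = 1973
C(16) = 1 + C(15) + C(14) = 1 + 1973 + 1219 = 3193
C(17) = 1 + C(16) + C(15) = 1 + 3193 + 1973 = 5167
C(18) = 1 + C(17) + C(16) = 1 + 5167 + 3193 = 8361

8361


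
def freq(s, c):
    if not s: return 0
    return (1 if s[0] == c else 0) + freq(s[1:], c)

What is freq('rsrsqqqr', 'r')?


s[0]='r' == 'r' -> 1
s[0]='s' != 'r' -> 0
s[0]='r' == 'r' -> 1
s[0]='s' != 'r' -> 0
s[0]='q' != 'r' -> 0
s[0]='q' != 'r' -> 0
s[0]='q' != 'r' -> 0
s[0]='r' == 'r' -> 1
Sum: 1 + 0 + 1 + 0 + 0 + 0 + 0 + 1 = 3

3


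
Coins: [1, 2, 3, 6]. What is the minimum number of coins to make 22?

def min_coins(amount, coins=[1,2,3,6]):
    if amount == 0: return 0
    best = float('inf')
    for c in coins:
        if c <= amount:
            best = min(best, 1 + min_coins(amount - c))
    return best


Building up with DP:
min_coins(0) = 0
min_coins(1) = min(1+min_coins(0)=1+0=1) = 1
min_coins(2) = min(1+min_coins(1)=1+1=2, 1+min_coins(0)=1+0=1) = 1
min_coins(3) = min(1+min_coins(2)=1+1=2, 1+min_coins(1)=1+1=2, 1+min_coins(0)=1+0=1) = 1
min_coins(4) = min(1+min_coins(3)=1+1=2, 1+min_coins(2)=1+1=2, 1+min_coins(1)=1+1=2) = 2
min_coins(5) = min(1+min_coins(4)=1+2=3, 1+min_coins(3)=1+1=2, 1+min_coins(2)=1+1=2) = 2
min_coins(6) = min(1+min_coins(5)=1+2=3, 1+min_coins(4)=1+2=3, 1+min_coins(3)=1+1=2, 1+min_coins(0)=1+0=1) = 1
min_coins(7) = min(1+min_coins(6)=1+1=2, 1+min_coins(5)=1+2=3, 1+min_coins(4)=1+2=3, 1+min_coins(1)=1+1=2) = 2
min_coins(8) = min(1+min_coins(7)=1+2=3, 1+min_coins(6)=1+1=2, 1+min_coins(5)=1+2=3, 1+min_coins(2)=1+1=2) = 2
min_coins(9) = min(1+min_coins(8)=1+2=3, 1+min_coins(7)=1+2=3, 1+min_coins(6)=1+1=2, 1+min_coins(3)=1+1=2) = 2
min_coins(10) = min(1+min_coins(9)=1+2=3, 1+min_coins(8)=1+2=3, 1+min_coins(7)=1+2=3, 1+min_coins(4)=1+2=3) = 3
min_coins(11) = min(1+min_coins(10)=1+3=4, 1+min_coins(9)=1+2=3, 1+min_coins(8)=1+2=3, 1+min_coins(5)=1+2=3) = 3
min_coins(12) = min(1+min_coins(11)=1+3=4, 1+min_coins(10)=1+3=4, 1+min_coins(9)=1+2=3, 1+min_coins(6)=1+1=2) = 2
min_coins(13) = min(1+min_coins(12)=1+2=3, 1+min_coins(11)=1+3=4, 1+min_coins(10)=1+3=4, 1+min_coins(7)=1+2=3) = 3
min_coins(14) = min(1+min_coins(13)=1+3=4, 1+min_coins(12)=1+2=3, 1+min_coins(11)=1+3=4, 1+min_coins(8)=1+2=3) = 3
min_coins(15) = min(1+min_coins(14)=1+3=4, 1+min_coins(13)=1+3=4, 1+min_coins(12)=1+2=3, 1+min_coins(9)=1+2=3) = 3
min_coins(16) = min(1+min_coins(15)=1+3=4, 1+min_coins(14)=1+3=4, 1+min_coins(13)=1+3=4, 1+min_coins(10)=1+3=4) = 4
min_coins(17) = min(1+min_coins(16)=1+4=5, 1+min_coins(15)=1+3=4, 1+min_coins(14)=1+3=4, 1+min_coins(11)=1+3=4) = 4
min_coins(18) = min(1+min_coins(17)=1+4=5, 1+min_coins(16)=1+4=5, 1+min_coins(15)=1+3=4, 1+min_coins(12)=1+2=3) = 3
min_coins(19) = min(1+min_coins(18)=1+3=4, 1+min_coins(17)=1+4=5, 1+min_coins(16)=1+4=5, 1+min_coins(13)=1+3=4) = 4
min_coins(20) = min(1+min_coins(19)=1+4=5, 1+min_coins(18)=1+3=4, 1+min_coins(17)=1+4=5, 1+min_coins(14)=1+3=4) = 4
min_coins(21) = min(1+min_coins(20)=1+4=5, 1+min_coins(19)=1+4=5, 1+min_coins(18)=1+3=4, 1+min_coins(15)=1+3=4) = 4
min_coins(22) = min(1+min_coins(21)=1+4=5, 1+min_coins(20)=1+4=5, 1+min_coins(19)=1+4=5, 1+min_coins(16)=1+4=5) = 5

5


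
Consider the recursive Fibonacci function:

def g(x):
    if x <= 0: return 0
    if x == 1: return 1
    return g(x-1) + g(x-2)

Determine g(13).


Computing g(13) bottom-up:
g(0) = 0
g(1) = 1
g(2) = g(1) + g(0) = 1 + 0 = 1
g(3) = g(2) + g(1) = 1 + 1 = 2
g(4) = g(3) + g(2) = 2 + 1 = 3
g(5) = g(4) + g(3) = 3 + 2 = 5
g(6) = g(5) + g(4) = 5 + 3 = 8
g(7) = g(6) + g(5) = 8 + 5 = 13
g(8) = g(7) + g(6) = 13 + 8 = 21
g(9) = g(8) + g(7) = 21 + 13 = 34
g(10) = g(9) + g(8) = 34 + 21 = 55
g(11) = g(10) + g(9) = 55 + 34 = 89
g(12) = g(11) + g(10) = 89 + 55 = 144
g(13) = g(12) + g(11) = 144 + 89 = 233

233


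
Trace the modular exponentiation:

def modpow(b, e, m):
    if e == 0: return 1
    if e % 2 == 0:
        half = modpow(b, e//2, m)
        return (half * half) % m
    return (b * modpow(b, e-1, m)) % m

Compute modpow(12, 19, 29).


modpow(12, 19, 29): e is odd, compute modpow(12, 18, 29)
  modpow(12, 18, 29): e is even, compute modpow(12, 9, 29)
    modpow(12, 9, 29): e is odd, compute modpow(12, 8, 29)
      modpow(12, 8, 29): e is even, compute modpow(12, 4, 29)
        modpow(12, 4, 29): e is even, compute modpow(12, 2, 29)
          modpow(12, 2, 29): e is even, compute modpow(12, 1, 29)
          modpow(12, 1, 29): e is odd, compute modpow(12, 0, 29)
          modpow(12, 0, 29) = 1
          (12 * 1) % 29 = 12
          half=12, (12*12) % 29 = 28
        half=28, (28*28) % 29 = 1
      half=1, (1*1) % 29 = 1
    (12 * 1) % 29 = 12
  half=12, (12*12) % 29 = 28
(12 * 28) % 29 = 17

17


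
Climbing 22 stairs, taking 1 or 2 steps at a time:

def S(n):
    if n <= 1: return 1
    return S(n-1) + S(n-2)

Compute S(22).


Building up from base cases:
S(0) = 1
S(1) = 1
S(2) = S(1) + S(0) = 1 + 1 = 2
S(3) = S(2) + S(1) = 2 + 1 = 3
S(4) = S(3) + S(2) = 3 + 2 = 5
S(5) = S(4) + S(3) = 5 + 3 = 8
S(6) = S(5) + S(4) = 8 + 5 = 13
S(7) = S(6) + S(5) = 13 + 8 = 21
S(8) = S(7) + S(6) = 21 + 13 = 34
S(9) = S(8) + S(7) = 34 + 21 = 55
S(10) = S(9) + S(8) = 55 + 34 = 89
S(11) = S(10) + S(9) = 89 + 55 = 144
S(12) = S(11) + S(10) = 144 + 89 = 233
S(13) = S(12) + S(11) = 233 + 144 = 377
S(14) = S(13) + S(12) = 377 + 233 = 610
S(15) = S(14) + S(13) = 610 + 377 = 987
S(16) = S(15) + S(14) = 987 + 610 = 1597
S(17) = S(16) + S(15) = 1597 + 987 = 2584
S(18) = S(17) + S(16) = 2584 + 1597 = 4181
S(19) = S(18) + S(17) = 4181 + 2584 = 6765
S(20) = S(19) + S(18) = 6765 + 4181 = 10946
S(21) = S(20) + S(19) = 10946 + 6765 = 17711
S(22) = S(21) + S(20) = 17711 + 10946 = 28657

28657


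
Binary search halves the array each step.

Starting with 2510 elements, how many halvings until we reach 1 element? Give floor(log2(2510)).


2510 / 2 = 1255
1255 / 2 = 627
627 / 2 = 313
313 / 2 = 156
156 / 2 = 78
78 / 2 = 39
39 / 2 = 19
19 / 2 = 9
9 / 2 = 4
4 / 2 = 2
2 / 2 = 1
Reached 1 after 11 halvings

11


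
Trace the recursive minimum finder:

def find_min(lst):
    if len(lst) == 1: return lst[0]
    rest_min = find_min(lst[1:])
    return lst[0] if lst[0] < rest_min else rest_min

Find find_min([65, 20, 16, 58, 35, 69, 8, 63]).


find_min([65, 20, 16, 58, 35, 69, 8, 63]): compare 65 with find_min([20, 16, 58, 35, 69, 8, 63])
find_min([20, 16, 58, 35, 69, 8, 63]): compare 20 with find_min([16, 58, 35, 69, 8, 63])
find_min([16, 58, 35, 69, 8, 63]): compare 16 with find_min([58, 35, 69, 8, 63])
find_min([58, 35, 69, 8, 63]): compare 58 with find_min([35, 69, 8, 63])
find_min([35, 69, 8, 63]): compare 35 with find_min([69, 8, 63])
find_min([69, 8, 63]): compare 69 with find_min([8, 63])
find_min([8, 63]): compare 8 with find_min([63])
find_min([63]) = 63  (base case)
Compare 8 with 63 -> 8
Compare 69 with 8 -> 8
Compare 35 with 8 -> 8
Compare 58 with 8 -> 8
Compare 16 with 8 -> 8
Compare 20 with 8 -> 8
Compare 65 with 8 -> 8

8


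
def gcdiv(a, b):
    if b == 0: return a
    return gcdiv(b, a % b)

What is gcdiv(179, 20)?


gcdiv(179, 20) = gcdiv(20, 19)
gcdiv(20, 19) = gcdiv(19, 1)
gcdiv(19, 1) = gcdiv(1, 0)
gcdiv(1, 0) = 1  (base case)

1


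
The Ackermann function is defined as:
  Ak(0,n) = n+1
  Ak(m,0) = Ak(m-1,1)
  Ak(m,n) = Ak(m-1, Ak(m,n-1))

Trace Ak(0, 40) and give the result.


Ak(0, 40) = 41
Result: Ak(0, 40) = 41

41


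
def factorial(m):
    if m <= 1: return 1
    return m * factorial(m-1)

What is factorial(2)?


factorial(2)
= 2 * factorial(1)
= 2 * 1
= 2

2


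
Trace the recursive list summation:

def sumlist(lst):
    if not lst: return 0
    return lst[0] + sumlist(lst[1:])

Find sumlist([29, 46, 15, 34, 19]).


sumlist([29, 46, 15, 34, 19]) = 29 + sumlist([46, 15, 34, 19])
sumlist([46, 15, 34, 19]) = 46 + sumlist([15, 34, 19])
sumlist([15, 34, 19]) = 15 + sumlist([34, 19])
sumlist([34, 19]) = 34 + sumlist([19])
sumlist([19]) = 19 + sumlist([])
sumlist([]) = 0  (base case)
Total: 29 + 46 + 15 + 34 + 19 + 0 = 143

143


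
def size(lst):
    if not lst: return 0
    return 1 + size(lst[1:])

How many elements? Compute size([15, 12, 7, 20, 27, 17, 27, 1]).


size([15, 12, 7, 20, 27, 17, 27, 1]) = 1 + size([12, 7, 20, 27, 17, 27, 1])
size([12, 7, 20, 27, 17, 27, 1]) = 1 + size([7, 20, 27, 17, 27, 1])
size([7, 20, 27, 17, 27, 1]) = 1 + size([20, 27, 17, 27, 1])
size([20, 27, 17, 27, 1]) = 1 + size([27, 17, 27, 1])
size([27, 17, 27, 1]) = 1 + size([17, 27, 1])
size([17, 27, 1]) = 1 + size([27, 1])
size([27, 1]) = 1 + size([1])
size([1]) = 1 + size([])
size([]) = 0  (base case)
Unwinding: 1 + 1 + 1 + 1 + 1 + 1 + 1 + 1 + 0 = 8

8


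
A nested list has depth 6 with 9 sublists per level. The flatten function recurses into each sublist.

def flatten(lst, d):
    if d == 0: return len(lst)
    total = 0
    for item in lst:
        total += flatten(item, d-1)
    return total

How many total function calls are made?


At depth 0 (root): 1 call
At depth 1: each of 1 parents calls flatten on 9 children = 9 calls
At depth 2: each of 9 parents calls flatten on 9 children = 81 calls
At depth 3: each of 81 parents calls flatten on 9 children = 729 calls
At depth 4: each of 729 parents calls flatten on 9 children = 6561 calls
At depth 5: each of 6561 parents calls flatten on 9 children = 59049 calls
At depth 6: each of 59049 parents calls flatten on 9 children = 531441 calls
Total: 1 + 9 + 81 + 729 + 6561 + 59049 + 531441 = 597871

597871


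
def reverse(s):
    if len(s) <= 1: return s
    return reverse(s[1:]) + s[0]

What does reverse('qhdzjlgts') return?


reverse('qhdzjlgts') = reverse('hdzjlgts') + 'q'
reverse('hdzjlgts') = reverse('dzjlgts') + 'h'
reverse('dzjlgts') = reverse('zjlgts') + 'd'
reverse('zjlgts') = reverse('jlgts') + 'z'
reverse('jlgts') = reverse('lgts') + 'j'
reverse('lgts') = reverse('gts') + 'l'
reverse('gts') = reverse('ts') + 'g'
reverse('ts') = reverse('s') + 't'
reverse('s') = 's'  (base case)
Concatenating: 's' + 't' + 'g' + 'l' + 'j' + 'z' + 'd' + 'h' + 'q' = 'stgljzdhq'

stgljzdhq


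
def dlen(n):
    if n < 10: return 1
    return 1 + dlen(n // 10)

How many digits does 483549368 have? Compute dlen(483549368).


dlen(483549368) = 1 + dlen(48354936)
dlen(48354936) = 1 + dlen(4835493)
dlen(4835493) = 1 + dlen(483549)
dlen(483549) = 1 + dlen(48354)
dlen(48354) = 1 + dlen(4835)
dlen(4835) = 1 + dlen(483)
dlen(483) = 1 + dlen(48)
dlen(48) = 1 + dlen(4)
dlen(4) = 1  (base case: 4 < 10)
Unwinding: 1 + 1 + 1 + 1 + 1 + 1 + 1 + 1 + 1 = 9

9


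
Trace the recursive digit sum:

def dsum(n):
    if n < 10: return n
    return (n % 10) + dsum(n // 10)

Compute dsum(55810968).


dsum(55810968) = 8 + dsum(5581096)
dsum(5581096) = 6 + dsum(558109)
dsum(558109) = 9 + dsum(55810)
dsum(55810) = 0 + dsum(5581)
dsum(5581) = 1 + dsum(558)
dsum(558) = 8 + dsum(55)
dsum(55) = 5 + dsum(5)
dsum(5) = 5  (base case)
Total: 8 + 6 + 9 + 0 + 1 + 8 + 5 + 5 = 42

42


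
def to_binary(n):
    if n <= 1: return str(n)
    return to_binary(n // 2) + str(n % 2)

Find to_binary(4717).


to_binary(4717) = to_binary(2358) + '1'
to_binary(2358) = to_binary(1179) + '0'
to_binary(1179) = to_binary(589) + '1'
to_binary(589) = to_binary(294) + '1'
to_binary(294) = to_binary(147) + '0'
to_binary(147) = to_binary(73) + '1'
to_binary(73) = to_binary(36) + '1'
to_binary(36) = to_binary(18) + '0'
to_binary(18) = to_binary(9) + '0'
to_binary(9) = to_binary(4) + '1'
to_binary(4) = to_binary(2) + '0'
to_binary(2) = to_binary(1) + '0'
to_binary(1) = '1'  (base case)
Concatenating: '1' + '0' + '0' + '1' + '0' + '0' + '1' + '1' + '0' + '1' + '1' + '0' + '1' = '1001001101101'

1001001101101


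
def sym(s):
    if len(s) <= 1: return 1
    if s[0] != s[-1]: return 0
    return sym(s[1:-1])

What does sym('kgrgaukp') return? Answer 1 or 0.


sym('kgrgaukp'): s[0]='k' != s[-1]='p' -> return 0
Result: 0 (not a palindrome)

0
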